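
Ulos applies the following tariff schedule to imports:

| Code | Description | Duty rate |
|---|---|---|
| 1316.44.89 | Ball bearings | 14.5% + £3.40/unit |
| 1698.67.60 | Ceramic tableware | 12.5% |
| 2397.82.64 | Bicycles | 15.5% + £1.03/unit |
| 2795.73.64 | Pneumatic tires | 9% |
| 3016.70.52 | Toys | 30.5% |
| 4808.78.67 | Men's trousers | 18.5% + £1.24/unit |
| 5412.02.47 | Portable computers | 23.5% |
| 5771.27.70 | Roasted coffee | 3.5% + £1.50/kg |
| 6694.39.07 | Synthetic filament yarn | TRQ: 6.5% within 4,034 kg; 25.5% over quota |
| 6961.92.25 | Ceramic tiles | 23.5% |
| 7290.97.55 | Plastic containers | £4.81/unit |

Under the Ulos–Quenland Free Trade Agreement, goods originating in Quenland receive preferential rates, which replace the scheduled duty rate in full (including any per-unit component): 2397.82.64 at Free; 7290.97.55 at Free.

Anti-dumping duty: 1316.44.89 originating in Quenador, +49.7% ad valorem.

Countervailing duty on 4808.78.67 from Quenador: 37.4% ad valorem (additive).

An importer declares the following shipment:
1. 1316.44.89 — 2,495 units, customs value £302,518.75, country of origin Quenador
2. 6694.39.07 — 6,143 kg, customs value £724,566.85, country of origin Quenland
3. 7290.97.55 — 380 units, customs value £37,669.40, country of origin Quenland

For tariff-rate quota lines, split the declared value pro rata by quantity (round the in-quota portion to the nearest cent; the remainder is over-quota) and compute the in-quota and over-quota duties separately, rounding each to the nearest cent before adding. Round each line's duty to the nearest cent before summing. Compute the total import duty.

Line 1 (1316.44.89, Quenador, 2,495 units, £302,518.75):
Base rate for 1316.44.89 is 14.5% + £3.40/unit.
Additional duty on 1316.44.89 from Quenador: +49.7%. Applied ad valorem rate: 14.5% + 49.7% = 64.2%.
Duty = £302,518.75 × 64.2% + 2,495 × £3.40 = £202,700.04.
Line 2 (6694.39.07, Quenland, 6,143 kg, £724,566.85):
Code 6694.39.07 is under a tariff-rate quota (threshold 4,034 kg). In-quota: 4,034 kg at 6.5%; over-quota: 2,109 kg at 25.5%.
Pro-rata value split: in-quota = £724,566.85 × 4,034/6,143 = £475,810.30; over-quota = £724,566.85 − £475,810.30 = £248,756.55.
In-quota duty = £475,810.30 × 6.5% = £30,927.67. Over-quota duty = £248,756.55 × 25.5% = £63,432.92.
Line duty = £30,927.67 + £63,432.92 = £94,360.59.
Line 3 (7290.97.55, Quenland, 380 units, £37,669.40):
Base rate for 7290.97.55 is £4.81/unit.
Origin Quenland qualifies under the Ulos–Quenland agreement and 7290.97.55 is covered: preferential rate Free applies instead.
Duty = £37,669.40 × 0% = £0.00.
Total = £202,700.04 + £94,360.59 + £0.00 = £297,060.63.

£297,060.63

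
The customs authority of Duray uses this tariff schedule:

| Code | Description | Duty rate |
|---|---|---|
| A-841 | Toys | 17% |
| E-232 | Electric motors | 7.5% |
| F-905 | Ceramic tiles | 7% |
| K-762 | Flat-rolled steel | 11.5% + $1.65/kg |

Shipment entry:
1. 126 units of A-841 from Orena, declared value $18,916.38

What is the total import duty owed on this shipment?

Line 1 (A-841, Orena, 126 units, $18,916.38):
Base rate for A-841 is 17%.
Duty = $18,916.38 × 17% = $3,215.78.

$3,215.78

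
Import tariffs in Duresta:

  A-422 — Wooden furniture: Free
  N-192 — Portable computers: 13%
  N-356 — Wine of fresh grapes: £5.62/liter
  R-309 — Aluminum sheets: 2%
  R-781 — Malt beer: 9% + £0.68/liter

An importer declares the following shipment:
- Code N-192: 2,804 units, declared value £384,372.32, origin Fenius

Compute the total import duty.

Line 1 (N-192, Fenius, 2,804 units, £384,372.32):
Base rate for N-192 is 13%.
Duty = £384,372.32 × 13% = £49,968.40.

£49,968.40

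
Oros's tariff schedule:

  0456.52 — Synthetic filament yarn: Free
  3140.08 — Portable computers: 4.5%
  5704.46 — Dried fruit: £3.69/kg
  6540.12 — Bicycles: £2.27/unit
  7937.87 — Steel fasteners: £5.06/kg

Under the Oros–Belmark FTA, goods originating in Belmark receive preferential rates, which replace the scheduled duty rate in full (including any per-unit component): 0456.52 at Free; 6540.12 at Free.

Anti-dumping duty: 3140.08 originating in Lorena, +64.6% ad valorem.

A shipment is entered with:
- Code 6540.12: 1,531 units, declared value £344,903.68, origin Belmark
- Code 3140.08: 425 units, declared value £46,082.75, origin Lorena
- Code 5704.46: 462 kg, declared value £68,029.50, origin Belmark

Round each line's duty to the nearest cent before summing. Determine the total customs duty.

Line 1 (6540.12, Belmark, 1,531 units, £344,903.68):
Base rate for 6540.12 is £2.27/unit.
Origin Belmark qualifies under the Oros–Belmark agreement and 6540.12 is covered: preferential rate Free applies instead.
Duty = £344,903.68 × 0% = £0.00.
Line 2 (3140.08, Lorena, 425 units, £46,082.75):
Base rate for 3140.08 is 4.5%.
Additional duty on 3140.08 from Lorena: +64.6%. Applied ad valorem rate: 4.5% + 64.6% = 69.1%.
Duty = £46,082.75 × 69.1% = £31,843.18.
Line 3 (5704.46, Belmark, 462 kg, £68,029.50):
Base rate for 5704.46 is £3.69/kg.
Origin Belmark is the FTA partner but 5704.46 is not on the preference list; base rate stands.
Duty = 462 × £3.69 = £1,704.78.
Total = £0.00 + £31,843.18 + £1,704.78 = £33,547.96.

£33,547.96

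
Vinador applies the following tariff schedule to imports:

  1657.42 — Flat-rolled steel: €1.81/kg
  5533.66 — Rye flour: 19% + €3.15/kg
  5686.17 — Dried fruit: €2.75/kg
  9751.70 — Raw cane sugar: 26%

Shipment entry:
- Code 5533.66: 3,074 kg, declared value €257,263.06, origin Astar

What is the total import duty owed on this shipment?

Line 1 (5533.66, Astar, 3,074 kg, €257,263.06):
Base rate for 5533.66 is 19% + €3.15/kg.
Duty = €257,263.06 × 19% + 3,074 × €3.15 = €58,563.08.

€58,563.08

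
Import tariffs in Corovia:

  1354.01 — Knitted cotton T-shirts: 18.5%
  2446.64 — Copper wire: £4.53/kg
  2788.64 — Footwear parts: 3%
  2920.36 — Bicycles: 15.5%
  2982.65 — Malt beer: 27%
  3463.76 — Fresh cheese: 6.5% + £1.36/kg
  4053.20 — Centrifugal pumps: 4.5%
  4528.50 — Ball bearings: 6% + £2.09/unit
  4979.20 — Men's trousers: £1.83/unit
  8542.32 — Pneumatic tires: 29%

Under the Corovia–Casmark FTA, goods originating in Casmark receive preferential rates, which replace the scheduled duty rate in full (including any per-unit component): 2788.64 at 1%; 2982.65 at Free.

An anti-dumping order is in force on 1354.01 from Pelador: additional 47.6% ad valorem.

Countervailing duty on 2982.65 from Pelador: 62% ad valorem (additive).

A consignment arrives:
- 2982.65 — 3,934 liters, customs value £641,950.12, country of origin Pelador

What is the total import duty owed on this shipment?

£571,335.61

Line 1 (2982.65, Pelador, 3,934 liters, £641,950.12):
Base rate for 2982.65 is 27%.
2982.65 has an FTA preferential rate, but origin Pelador is not Casmark; base rate stands.
Additional duty on 2982.65 from Pelador: +62%. Applied ad valorem rate: 27% + 62% = 89%.
Duty = £641,950.12 × 89% = £571,335.61.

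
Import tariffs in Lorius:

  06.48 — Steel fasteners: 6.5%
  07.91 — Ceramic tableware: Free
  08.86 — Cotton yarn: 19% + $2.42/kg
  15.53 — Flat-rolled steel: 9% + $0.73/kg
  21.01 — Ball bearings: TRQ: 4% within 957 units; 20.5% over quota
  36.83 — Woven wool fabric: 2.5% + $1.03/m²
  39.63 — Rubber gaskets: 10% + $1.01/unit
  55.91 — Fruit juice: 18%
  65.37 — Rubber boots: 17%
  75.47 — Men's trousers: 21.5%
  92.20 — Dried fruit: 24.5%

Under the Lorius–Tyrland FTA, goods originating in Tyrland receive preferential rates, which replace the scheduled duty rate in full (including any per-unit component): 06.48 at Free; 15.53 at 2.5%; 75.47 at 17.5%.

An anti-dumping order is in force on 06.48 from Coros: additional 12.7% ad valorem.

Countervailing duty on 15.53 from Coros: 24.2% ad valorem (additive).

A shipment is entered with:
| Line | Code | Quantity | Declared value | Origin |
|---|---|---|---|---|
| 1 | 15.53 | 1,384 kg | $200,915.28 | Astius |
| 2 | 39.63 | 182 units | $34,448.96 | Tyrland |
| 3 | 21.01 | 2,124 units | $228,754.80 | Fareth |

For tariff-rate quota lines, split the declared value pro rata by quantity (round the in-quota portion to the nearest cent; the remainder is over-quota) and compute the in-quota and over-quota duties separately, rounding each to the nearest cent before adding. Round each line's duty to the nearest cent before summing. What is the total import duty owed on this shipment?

$52,609.79

Line 1 (15.53, Astius, 1,384 kg, $200,915.28):
Base rate for 15.53 is 9% + $0.73/kg.
15.53 has an FTA preferential rate, but origin Astius is not Tyrland; base rate stands.
The additional-duty order on 15.53 targets Coros, not Astius; it does not apply.
Duty = $200,915.28 × 9% + 1,384 × $0.73 = $19,092.70.
Line 2 (39.63, Tyrland, 182 units, $34,448.96):
Base rate for 39.63 is 10% + $1.01/unit.
Origin Tyrland is the FTA partner but 39.63 is not on the preference list; base rate stands.
Duty = $34,448.96 × 10% + 182 × $1.01 = $3,628.72.
Line 3 (21.01, Fareth, 2,124 units, $228,754.80):
Code 21.01 is under a tariff-rate quota (threshold 957 units). In-quota: 957 units at 4%; over-quota: 1,167 units at 20.5%.
Pro-rata value split: in-quota = $228,754.80 × 957/2,124 = $103,068.90; over-quota = $228,754.80 − $103,068.90 = $125,685.90.
In-quota duty = $103,068.90 × 4% = $4,122.76. Over-quota duty = $125,685.90 × 20.5% = $25,765.61.
Line duty = $4,122.76 + $25,765.61 = $29,888.37.
Total = $19,092.70 + $3,628.72 + $29,888.37 = $52,609.79.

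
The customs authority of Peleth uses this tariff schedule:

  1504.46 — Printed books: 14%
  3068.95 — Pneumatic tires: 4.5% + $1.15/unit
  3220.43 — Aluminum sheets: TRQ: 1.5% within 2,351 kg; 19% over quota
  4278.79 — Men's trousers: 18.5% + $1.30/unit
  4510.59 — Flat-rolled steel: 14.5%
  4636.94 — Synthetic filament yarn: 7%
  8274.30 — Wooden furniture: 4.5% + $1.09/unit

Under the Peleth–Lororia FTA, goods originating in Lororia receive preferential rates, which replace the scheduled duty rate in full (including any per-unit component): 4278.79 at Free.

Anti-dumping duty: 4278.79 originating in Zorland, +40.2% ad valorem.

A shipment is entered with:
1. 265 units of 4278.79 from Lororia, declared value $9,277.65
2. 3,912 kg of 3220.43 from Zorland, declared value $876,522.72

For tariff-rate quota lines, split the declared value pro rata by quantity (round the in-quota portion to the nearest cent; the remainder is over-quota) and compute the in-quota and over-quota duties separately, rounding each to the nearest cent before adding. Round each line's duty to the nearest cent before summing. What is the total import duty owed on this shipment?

Line 1 (4278.79, Lororia, 265 units, $9,277.65):
Base rate for 4278.79 is 18.5% + $1.30/unit.
Origin Lororia qualifies under the Peleth–Lororia agreement and 4278.79 is covered: preferential rate Free applies instead.
The additional-duty order on 4278.79 targets Zorland, not Lororia; it does not apply.
Duty = $9,277.65 × 0% = $0.00.
Line 2 (3220.43, Zorland, 3,912 kg, $876,522.72):
Code 3220.43 is under a tariff-rate quota (threshold 2,351 kg). In-quota: 2,351 kg at 1.5%; over-quota: 1,561 kg at 19%.
Pro-rata value split: in-quota = $876,522.72 × 2,351/3,912 = $526,765.06; over-quota = $876,522.72 − $526,765.06 = $349,757.66.
In-quota duty = $526,765.06 × 1.5% = $7,901.48. Over-quota duty = $349,757.66 × 19% = $66,453.96.
Line duty = $7,901.48 + $66,453.96 = $74,355.44.
Total = $0.00 + $74,355.44 = $74,355.44.

$74,355.44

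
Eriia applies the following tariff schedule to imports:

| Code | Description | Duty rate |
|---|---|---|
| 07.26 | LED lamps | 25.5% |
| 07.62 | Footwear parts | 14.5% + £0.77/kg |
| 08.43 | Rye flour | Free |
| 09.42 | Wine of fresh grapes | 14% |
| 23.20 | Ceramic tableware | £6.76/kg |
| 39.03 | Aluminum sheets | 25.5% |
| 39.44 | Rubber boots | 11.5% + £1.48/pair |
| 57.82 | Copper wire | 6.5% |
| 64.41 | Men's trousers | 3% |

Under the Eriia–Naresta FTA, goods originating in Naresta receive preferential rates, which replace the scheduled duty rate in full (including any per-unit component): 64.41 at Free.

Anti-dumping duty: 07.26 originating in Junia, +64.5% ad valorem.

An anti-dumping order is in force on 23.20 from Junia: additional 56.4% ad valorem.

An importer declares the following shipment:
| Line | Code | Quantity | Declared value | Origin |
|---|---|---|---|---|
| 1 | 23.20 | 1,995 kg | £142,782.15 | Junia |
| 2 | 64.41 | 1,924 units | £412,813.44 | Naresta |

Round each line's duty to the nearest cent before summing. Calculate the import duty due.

Line 1 (23.20, Junia, 1,995 kg, £142,782.15):
Base rate for 23.20 is £6.76/kg.
Additional duty on 23.20 from Junia: +56.4% ad valorem. Applied ad valorem rate = 56.4%.
Duty = £142,782.15 × 56.4% + 1,995 × £6.76 = £94,015.33.
Line 2 (64.41, Naresta, 1,924 units, £412,813.44):
Base rate for 64.41 is 3%.
Origin Naresta qualifies under the Eriia–Naresta agreement and 64.41 is covered: preferential rate Free applies instead.
Duty = £412,813.44 × 0% = £0.00.
Total = £94,015.33 + £0.00 = £94,015.33.

£94,015.33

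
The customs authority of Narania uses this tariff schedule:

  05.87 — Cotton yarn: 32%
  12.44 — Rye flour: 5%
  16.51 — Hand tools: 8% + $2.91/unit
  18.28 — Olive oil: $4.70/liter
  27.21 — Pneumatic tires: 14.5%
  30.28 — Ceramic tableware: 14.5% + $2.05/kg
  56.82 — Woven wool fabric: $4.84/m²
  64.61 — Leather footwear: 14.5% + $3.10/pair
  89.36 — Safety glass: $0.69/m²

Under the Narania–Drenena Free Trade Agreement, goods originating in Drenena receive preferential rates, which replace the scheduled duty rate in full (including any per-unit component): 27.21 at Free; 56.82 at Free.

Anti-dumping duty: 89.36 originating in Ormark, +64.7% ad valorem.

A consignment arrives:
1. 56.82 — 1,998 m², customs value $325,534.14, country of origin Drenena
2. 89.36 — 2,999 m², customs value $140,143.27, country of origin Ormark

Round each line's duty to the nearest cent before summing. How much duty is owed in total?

Line 1 (56.82, Drenena, 1,998 m², $325,534.14):
Base rate for 56.82 is $4.84/m².
Origin Drenena qualifies under the Narania–Drenena agreement and 56.82 is covered: preferential rate Free applies instead.
Duty = $325,534.14 × 0% = $0.00.
Line 2 (89.36, Ormark, 2,999 m², $140,143.27):
Base rate for 89.36 is $0.69/m².
Additional duty on 89.36 from Ormark: +64.7% ad valorem. Applied ad valorem rate = 64.7%.
Duty = $140,143.27 × 64.7% + 2,999 × $0.69 = $92,742.01.
Total = $0.00 + $92,742.01 = $92,742.01.

$92,742.01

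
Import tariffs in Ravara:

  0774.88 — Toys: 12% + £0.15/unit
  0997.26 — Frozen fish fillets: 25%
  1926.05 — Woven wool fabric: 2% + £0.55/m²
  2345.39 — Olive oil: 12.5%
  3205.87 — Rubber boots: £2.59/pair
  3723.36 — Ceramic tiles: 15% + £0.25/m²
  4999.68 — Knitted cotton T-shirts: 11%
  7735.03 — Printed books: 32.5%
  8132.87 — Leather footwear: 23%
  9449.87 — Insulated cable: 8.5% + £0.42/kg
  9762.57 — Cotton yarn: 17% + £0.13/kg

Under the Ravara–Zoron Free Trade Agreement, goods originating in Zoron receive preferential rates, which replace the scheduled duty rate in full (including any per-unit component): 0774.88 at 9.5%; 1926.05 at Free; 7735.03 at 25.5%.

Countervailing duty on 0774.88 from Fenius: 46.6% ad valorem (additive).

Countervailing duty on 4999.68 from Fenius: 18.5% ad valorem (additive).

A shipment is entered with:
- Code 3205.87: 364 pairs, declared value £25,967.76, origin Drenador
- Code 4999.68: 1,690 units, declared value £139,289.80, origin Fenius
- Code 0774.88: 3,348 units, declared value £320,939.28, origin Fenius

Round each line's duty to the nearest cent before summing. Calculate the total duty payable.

£230,605.87

Line 1 (3205.87, Drenador, 364 pairs, £25,967.76):
Base rate for 3205.87 is £2.59/pair.
Duty = 364 × £2.59 = £942.76.
Line 2 (4999.68, Fenius, 1,690 units, £139,289.80):
Base rate for 4999.68 is 11%.
Additional duty on 4999.68 from Fenius: +18.5%. Applied ad valorem rate: 11% + 18.5% = 29.5%.
Duty = £139,289.80 × 29.5% = £41,090.49.
Line 3 (0774.88, Fenius, 3,348 units, £320,939.28):
Base rate for 0774.88 is 12% + £0.15/unit.
0774.88 has an FTA preferential rate, but origin Fenius is not Zoron; base rate stands.
Additional duty on 0774.88 from Fenius: +46.6%. Applied ad valorem rate: 12% + 46.6% = 58.6%.
Duty = £320,939.28 × 58.6% + 3,348 × £0.15 = £188,572.62.
Total = £942.76 + £41,090.49 + £188,572.62 = £230,605.87.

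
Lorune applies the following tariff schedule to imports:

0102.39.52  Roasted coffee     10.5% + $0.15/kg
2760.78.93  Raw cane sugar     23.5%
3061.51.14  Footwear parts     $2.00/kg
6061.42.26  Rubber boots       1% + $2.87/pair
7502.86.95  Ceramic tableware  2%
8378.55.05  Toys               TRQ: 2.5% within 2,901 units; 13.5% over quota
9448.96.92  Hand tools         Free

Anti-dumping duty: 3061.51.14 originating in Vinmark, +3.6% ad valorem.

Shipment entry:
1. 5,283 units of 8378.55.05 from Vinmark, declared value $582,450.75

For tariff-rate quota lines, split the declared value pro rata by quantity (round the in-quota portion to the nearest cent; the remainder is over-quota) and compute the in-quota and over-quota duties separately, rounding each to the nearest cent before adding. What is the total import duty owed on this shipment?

Line 1 (8378.55.05, Vinmark, 5,283 units, $582,450.75):
Code 8378.55.05 is under a tariff-rate quota (threshold 2,901 units). In-quota: 2,901 units at 2.5%; over-quota: 2,382 units at 13.5%.
Pro-rata value split: in-quota = $582,450.75 × 2,901/5,283 = $319,835.25; over-quota = $582,450.75 − $319,835.25 = $262,615.50.
In-quota duty = $319,835.25 × 2.5% = $7,995.88. Over-quota duty = $262,615.50 × 13.5% = $35,453.09.
Line duty = $7,995.88 + $35,453.09 = $43,448.97.

$43,448.97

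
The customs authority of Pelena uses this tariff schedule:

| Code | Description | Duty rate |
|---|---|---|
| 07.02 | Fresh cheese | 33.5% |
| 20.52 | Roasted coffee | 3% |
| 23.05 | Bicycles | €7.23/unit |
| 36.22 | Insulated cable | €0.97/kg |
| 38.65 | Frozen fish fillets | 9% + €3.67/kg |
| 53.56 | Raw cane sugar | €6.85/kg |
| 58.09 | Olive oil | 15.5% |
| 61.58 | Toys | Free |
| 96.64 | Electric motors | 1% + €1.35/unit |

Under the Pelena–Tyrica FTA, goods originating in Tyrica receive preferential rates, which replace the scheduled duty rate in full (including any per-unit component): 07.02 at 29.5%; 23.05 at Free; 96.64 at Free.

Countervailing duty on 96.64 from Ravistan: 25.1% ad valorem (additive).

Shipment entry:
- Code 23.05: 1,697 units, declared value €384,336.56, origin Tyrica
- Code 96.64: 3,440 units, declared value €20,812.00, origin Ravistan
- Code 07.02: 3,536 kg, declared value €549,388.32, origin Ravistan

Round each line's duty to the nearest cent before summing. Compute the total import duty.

€194,121.02

Line 1 (23.05, Tyrica, 1,697 units, €384,336.56):
Base rate for 23.05 is €7.23/unit.
Origin Tyrica qualifies under the Pelena–Tyrica agreement and 23.05 is covered: preferential rate Free applies instead.
Duty = €384,336.56 × 0% = €0.00.
Line 2 (96.64, Ravistan, 3,440 units, €20,812.00):
Base rate for 96.64 is 1% + €1.35/unit.
96.64 has an FTA preferential rate, but origin Ravistan is not Tyrica; base rate stands.
Additional duty on 96.64 from Ravistan: +25.1%. Applied ad valorem rate: 1% + 25.1% = 26.1%.
Duty = €20,812.00 × 26.1% + 3,440 × €1.35 = €10,075.93.
Line 3 (07.02, Ravistan, 3,536 kg, €549,388.32):
Base rate for 07.02 is 33.5%.
07.02 has an FTA preferential rate, but origin Ravistan is not Tyrica; base rate stands.
Duty = €549,388.32 × 33.5% = €184,045.09.
Total = €0.00 + €10,075.93 + €184,045.09 = €194,121.02.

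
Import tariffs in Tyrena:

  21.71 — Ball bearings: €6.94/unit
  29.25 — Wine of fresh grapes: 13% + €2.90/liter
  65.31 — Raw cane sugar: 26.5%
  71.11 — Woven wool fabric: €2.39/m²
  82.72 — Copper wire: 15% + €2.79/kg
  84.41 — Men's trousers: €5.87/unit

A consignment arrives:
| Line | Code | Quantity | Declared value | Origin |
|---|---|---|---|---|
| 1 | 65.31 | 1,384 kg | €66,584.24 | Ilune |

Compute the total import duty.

Line 1 (65.31, Ilune, 1,384 kg, €66,584.24):
Base rate for 65.31 is 26.5%.
Duty = €66,584.24 × 26.5% = €17,644.82.

€17,644.82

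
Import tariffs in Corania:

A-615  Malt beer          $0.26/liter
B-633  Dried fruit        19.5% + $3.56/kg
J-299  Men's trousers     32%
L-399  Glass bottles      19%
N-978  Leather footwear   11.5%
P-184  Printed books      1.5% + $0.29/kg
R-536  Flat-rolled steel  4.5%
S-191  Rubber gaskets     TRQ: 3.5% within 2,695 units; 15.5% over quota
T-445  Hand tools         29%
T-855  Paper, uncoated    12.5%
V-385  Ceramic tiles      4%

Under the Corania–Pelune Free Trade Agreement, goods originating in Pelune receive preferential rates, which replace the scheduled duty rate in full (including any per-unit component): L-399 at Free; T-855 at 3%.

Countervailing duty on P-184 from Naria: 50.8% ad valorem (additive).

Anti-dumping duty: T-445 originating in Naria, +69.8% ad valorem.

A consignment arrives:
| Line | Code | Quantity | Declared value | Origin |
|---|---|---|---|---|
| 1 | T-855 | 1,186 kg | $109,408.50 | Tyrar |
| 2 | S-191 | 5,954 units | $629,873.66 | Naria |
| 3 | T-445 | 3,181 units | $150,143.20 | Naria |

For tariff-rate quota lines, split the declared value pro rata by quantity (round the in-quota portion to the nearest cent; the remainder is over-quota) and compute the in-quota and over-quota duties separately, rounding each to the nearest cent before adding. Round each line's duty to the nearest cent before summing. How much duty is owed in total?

$225,435.47

Line 1 (T-855, Tyrar, 1,186 kg, $109,408.50):
Base rate for T-855 is 12.5%.
T-855 has an FTA preferential rate, but origin Tyrar is not Pelune; base rate stands.
Duty = $109,408.50 × 12.5% = $13,676.06.
Line 2 (S-191, Naria, 5,954 units, $629,873.66):
Code S-191 is under a tariff-rate quota (threshold 2,695 units). In-quota: 2,695 units at 3.5%; over-quota: 3,259 units at 15.5%.
Pro-rata value split: in-quota = $629,873.66 × 2,695/5,954 = $285,104.05; over-quota = $629,873.66 − $285,104.05 = $344,769.61.
In-quota duty = $285,104.05 × 3.5% = $9,978.64. Over-quota duty = $344,769.61 × 15.5% = $53,439.29.
Line duty = $9,978.64 + $53,439.29 = $63,417.93.
Line 3 (T-445, Naria, 3,181 units, $150,143.20):
Base rate for T-445 is 29%.
Additional duty on T-445 from Naria: +69.8%. Applied ad valorem rate: 29% + 69.8% = 98.8%.
Duty = $150,143.20 × 98.8% = $148,341.48.
Total = $13,676.06 + $63,417.93 + $148,341.48 = $225,435.47.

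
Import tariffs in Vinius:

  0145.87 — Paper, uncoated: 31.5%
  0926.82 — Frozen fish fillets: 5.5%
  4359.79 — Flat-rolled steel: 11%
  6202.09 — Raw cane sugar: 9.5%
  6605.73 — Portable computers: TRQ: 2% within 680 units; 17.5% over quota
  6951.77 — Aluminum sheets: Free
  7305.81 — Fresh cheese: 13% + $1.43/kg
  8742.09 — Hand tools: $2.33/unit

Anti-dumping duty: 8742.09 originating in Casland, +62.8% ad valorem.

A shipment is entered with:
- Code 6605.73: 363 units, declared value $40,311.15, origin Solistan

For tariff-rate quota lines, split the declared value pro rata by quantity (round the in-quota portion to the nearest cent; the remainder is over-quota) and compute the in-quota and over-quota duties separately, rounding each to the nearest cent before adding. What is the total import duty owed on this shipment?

Line 1 (6605.73, Solistan, 363 units, $40,311.15):
Code 6605.73 is under a tariff-rate quota (threshold 680 units). Quantity 363 units is within the quota, so the in-quota rate 2% applies to the full value.
Duty = $40,311.15 × 2% = $806.22.

$806.22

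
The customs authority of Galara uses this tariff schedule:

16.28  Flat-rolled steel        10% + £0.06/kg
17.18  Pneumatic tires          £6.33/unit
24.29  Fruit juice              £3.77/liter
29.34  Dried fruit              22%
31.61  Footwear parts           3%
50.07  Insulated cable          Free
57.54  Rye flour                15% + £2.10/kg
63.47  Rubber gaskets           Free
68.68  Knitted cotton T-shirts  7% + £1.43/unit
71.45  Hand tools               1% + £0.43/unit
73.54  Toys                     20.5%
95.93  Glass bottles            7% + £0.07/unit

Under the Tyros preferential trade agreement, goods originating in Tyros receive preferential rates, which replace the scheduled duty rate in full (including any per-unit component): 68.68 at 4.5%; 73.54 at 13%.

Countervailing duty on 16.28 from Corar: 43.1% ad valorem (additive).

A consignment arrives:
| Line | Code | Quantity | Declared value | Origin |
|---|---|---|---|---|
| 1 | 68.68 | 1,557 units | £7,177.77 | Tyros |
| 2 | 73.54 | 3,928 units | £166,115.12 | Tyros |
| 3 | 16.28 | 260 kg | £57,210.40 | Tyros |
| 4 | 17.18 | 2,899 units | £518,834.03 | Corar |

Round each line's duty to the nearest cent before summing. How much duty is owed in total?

Line 1 (68.68, Tyros, 1,557 units, £7,177.77):
Base rate for 68.68 is 7% + £1.43/unit.
Origin Tyros qualifies under the Galara–Tyros agreement and 68.68 is covered: preferential rate 4.5% applies instead.
Duty = £7,177.77 × 4.5% = £323.00.
Line 2 (73.54, Tyros, 3,928 units, £166,115.12):
Base rate for 73.54 is 20.5%.
Origin Tyros qualifies under the Galara–Tyros agreement and 73.54 is covered: preferential rate 13% applies instead.
Duty = £166,115.12 × 13% = £21,594.97.
Line 3 (16.28, Tyros, 260 kg, £57,210.40):
Base rate for 16.28 is 10% + £0.06/kg.
Origin Tyros is the FTA partner but 16.28 is not on the preference list; base rate stands.
The additional-duty order on 16.28 targets Corar, not Tyros; it does not apply.
Duty = £57,210.40 × 10% + 260 × £0.06 = £5,736.64.
Line 4 (17.18, Corar, 2,899 units, £518,834.03):
Base rate for 17.18 is £6.33/unit.
Duty = 2,899 × £6.33 = £18,350.67.
Total = £323.00 + £21,594.97 + £5,736.64 + £18,350.67 = £46,005.28.

£46,005.28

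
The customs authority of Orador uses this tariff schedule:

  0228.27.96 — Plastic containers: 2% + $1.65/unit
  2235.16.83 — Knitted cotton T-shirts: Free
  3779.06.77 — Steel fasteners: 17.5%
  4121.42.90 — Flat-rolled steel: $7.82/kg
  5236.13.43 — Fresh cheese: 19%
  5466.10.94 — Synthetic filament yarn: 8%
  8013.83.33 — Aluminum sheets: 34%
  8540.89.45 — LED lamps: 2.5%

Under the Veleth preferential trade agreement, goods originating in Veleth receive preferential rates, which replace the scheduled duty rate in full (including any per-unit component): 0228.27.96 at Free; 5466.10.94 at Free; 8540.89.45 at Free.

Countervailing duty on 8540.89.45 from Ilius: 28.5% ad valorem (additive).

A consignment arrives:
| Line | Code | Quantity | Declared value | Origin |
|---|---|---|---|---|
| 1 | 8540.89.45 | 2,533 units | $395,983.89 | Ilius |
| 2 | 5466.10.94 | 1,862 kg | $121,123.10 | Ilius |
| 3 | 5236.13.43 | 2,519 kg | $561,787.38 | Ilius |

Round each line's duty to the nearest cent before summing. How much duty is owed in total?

$239,184.46

Line 1 (8540.89.45, Ilius, 2,533 units, $395,983.89):
Base rate for 8540.89.45 is 2.5%.
8540.89.45 has an FTA preferential rate, but origin Ilius is not Veleth; base rate stands.
Additional duty on 8540.89.45 from Ilius: +28.5%. Applied ad valorem rate: 2.5% + 28.5% = 31%.
Duty = $395,983.89 × 31% = $122,755.01.
Line 2 (5466.10.94, Ilius, 1,862 kg, $121,123.10):
Base rate for 5466.10.94 is 8%.
5466.10.94 has an FTA preferential rate, but origin Ilius is not Veleth; base rate stands.
Duty = $121,123.10 × 8% = $9,689.85.
Line 3 (5236.13.43, Ilius, 2,519 kg, $561,787.38):
Base rate for 5236.13.43 is 19%.
Duty = $561,787.38 × 19% = $106,739.60.
Total = $122,755.01 + $9,689.85 + $106,739.60 = $239,184.46.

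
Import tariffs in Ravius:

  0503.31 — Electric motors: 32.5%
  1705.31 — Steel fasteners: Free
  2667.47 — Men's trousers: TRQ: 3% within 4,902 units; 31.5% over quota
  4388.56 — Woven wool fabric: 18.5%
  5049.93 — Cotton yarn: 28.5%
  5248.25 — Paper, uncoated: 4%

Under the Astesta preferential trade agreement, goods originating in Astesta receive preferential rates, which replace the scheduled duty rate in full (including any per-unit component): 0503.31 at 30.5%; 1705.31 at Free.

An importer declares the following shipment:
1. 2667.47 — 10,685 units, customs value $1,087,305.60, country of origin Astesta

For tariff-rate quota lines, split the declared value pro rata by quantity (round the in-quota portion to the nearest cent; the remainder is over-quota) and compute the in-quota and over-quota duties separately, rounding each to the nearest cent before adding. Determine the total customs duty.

Line 1 (2667.47, Astesta, 10,685 units, $1,087,305.60):
Code 2667.47 is under a tariff-rate quota (threshold 4,902 units). In-quota: 4,902 units at 3%; over-quota: 5,783 units at 31.5%.
Pro-rata value split: in-quota = $1,087,305.60 × 4,902/10,685 = $498,827.52; over-quota = $1,087,305.60 − $498,827.52 = $588,478.08.
In-quota duty = $498,827.52 × 3% = $14,964.83. Over-quota duty = $588,478.08 × 31.5% = $185,370.60.
Line duty = $14,964.83 + $185,370.60 = $200,335.43.

$200,335.43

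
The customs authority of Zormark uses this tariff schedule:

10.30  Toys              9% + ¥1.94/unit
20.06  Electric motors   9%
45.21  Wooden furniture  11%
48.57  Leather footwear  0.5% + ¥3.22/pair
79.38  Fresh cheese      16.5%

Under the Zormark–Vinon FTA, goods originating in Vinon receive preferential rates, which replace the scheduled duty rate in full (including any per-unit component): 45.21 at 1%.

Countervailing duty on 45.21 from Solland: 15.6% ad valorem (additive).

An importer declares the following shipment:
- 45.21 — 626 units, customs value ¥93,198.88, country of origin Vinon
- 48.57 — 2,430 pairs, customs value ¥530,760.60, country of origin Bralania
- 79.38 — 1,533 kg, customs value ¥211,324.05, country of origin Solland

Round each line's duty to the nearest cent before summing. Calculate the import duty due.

¥46,278.86

Line 1 (45.21, Vinon, 626 units, ¥93,198.88):
Base rate for 45.21 is 11%.
Origin Vinon qualifies under the Zormark–Vinon agreement and 45.21 is covered: preferential rate 1% applies instead.
The additional-duty order on 45.21 targets Solland, not Vinon; it does not apply.
Duty = ¥93,198.88 × 1% = ¥931.99.
Line 2 (48.57, Bralania, 2,430 pairs, ¥530,760.60):
Base rate for 48.57 is 0.5% + ¥3.22/pair.
Duty = ¥530,760.60 × 0.5% + 2,430 × ¥3.22 = ¥10,478.40.
Line 3 (79.38, Solland, 1,533 kg, ¥211,324.05):
Base rate for 79.38 is 16.5%.
Duty = ¥211,324.05 × 16.5% = ¥34,868.47.
Total = ¥931.99 + ¥10,478.40 + ¥34,868.47 = ¥46,278.86.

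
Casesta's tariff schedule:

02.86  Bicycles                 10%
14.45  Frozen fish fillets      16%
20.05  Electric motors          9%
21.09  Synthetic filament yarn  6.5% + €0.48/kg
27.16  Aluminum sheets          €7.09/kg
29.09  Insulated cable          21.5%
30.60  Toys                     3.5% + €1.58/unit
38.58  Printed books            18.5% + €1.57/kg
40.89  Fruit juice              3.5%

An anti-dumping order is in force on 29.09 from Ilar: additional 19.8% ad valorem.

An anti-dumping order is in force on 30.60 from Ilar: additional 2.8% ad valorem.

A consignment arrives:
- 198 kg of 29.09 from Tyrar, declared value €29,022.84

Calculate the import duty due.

Line 1 (29.09, Tyrar, 198 kg, €29,022.84):
Base rate for 29.09 is 21.5%.
The additional-duty order on 29.09 targets Ilar, not Tyrar; it does not apply.
Duty = €29,022.84 × 21.5% = €6,239.91.

€6,239.91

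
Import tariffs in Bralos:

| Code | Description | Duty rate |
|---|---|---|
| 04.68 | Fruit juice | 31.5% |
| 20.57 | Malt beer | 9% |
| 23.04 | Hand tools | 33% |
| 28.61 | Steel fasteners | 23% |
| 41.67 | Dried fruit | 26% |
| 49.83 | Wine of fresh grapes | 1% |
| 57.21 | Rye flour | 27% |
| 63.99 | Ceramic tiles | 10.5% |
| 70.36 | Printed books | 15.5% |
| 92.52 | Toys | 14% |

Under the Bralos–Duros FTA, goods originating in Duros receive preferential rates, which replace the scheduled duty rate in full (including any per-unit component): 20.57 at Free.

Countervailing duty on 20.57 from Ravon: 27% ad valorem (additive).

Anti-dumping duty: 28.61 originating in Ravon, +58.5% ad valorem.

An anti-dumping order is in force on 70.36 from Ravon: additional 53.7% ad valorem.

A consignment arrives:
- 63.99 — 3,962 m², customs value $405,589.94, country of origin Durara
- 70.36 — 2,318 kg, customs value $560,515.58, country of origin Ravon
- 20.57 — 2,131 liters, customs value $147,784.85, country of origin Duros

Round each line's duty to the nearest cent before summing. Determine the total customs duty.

$430,463.72

Line 1 (63.99, Durara, 3,962 m², $405,589.94):
Base rate for 63.99 is 10.5%.
Duty = $405,589.94 × 10.5% = $42,586.94.
Line 2 (70.36, Ravon, 2,318 kg, $560,515.58):
Base rate for 70.36 is 15.5%.
Additional duty on 70.36 from Ravon: +53.7%. Applied ad valorem rate: 15.5% + 53.7% = 69.2%.
Duty = $560,515.58 × 69.2% = $387,876.78.
Line 3 (20.57, Duros, 2,131 liters, $147,784.85):
Base rate for 20.57 is 9%.
Origin Duros qualifies under the Bralos–Duros agreement and 20.57 is covered: preferential rate Free applies instead.
The additional-duty order on 20.57 targets Ravon, not Duros; it does not apply.
Duty = $147,784.85 × 0% = $0.00.
Total = $42,586.94 + $387,876.78 + $0.00 = $430,463.72.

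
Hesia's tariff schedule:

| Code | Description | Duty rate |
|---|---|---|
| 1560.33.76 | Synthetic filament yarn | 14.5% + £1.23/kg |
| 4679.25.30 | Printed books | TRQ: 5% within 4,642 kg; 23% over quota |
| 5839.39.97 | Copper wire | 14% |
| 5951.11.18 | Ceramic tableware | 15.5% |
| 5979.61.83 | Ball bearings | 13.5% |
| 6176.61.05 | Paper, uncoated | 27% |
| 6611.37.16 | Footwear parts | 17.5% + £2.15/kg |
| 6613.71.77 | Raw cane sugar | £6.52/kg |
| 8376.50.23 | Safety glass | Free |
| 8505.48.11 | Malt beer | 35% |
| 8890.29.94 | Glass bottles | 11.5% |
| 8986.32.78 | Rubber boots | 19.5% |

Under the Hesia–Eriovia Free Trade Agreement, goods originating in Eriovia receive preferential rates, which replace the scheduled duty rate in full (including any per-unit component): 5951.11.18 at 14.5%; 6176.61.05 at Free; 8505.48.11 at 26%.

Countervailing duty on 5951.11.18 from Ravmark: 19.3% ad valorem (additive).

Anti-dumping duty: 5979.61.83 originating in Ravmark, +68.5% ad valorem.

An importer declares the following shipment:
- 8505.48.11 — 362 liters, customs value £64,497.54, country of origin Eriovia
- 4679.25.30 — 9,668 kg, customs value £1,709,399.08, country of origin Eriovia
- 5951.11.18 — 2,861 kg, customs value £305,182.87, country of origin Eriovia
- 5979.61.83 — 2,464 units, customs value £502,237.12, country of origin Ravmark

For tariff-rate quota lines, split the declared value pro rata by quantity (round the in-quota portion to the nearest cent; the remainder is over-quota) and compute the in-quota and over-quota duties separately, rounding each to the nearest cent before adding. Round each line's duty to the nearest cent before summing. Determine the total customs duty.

Line 1 (8505.48.11, Eriovia, 362 liters, £64,497.54):
Base rate for 8505.48.11 is 35%.
Origin Eriovia qualifies under the Hesia–Eriovia agreement and 8505.48.11 is covered: preferential rate 26% applies instead.
Duty = £64,497.54 × 26% = £16,769.36.
Line 2 (4679.25.30, Eriovia, 9,668 kg, £1,709,399.08):
Code 4679.25.30 is under a tariff-rate quota (threshold 4,642 kg). In-quota: 4,642 kg at 5%; over-quota: 5,026 kg at 23%.
Pro-rata value split: in-quota = £1,709,399.08 × 4,642/9,668 = £820,752.02; over-quota = £1,709,399.08 − £820,752.02 = £888,647.06.
In-quota duty = £820,752.02 × 5% = £41,037.60. Over-quota duty = £888,647.06 × 23% = £204,388.82.
Line duty = £41,037.60 + £204,388.82 = £245,426.42.
Line 3 (5951.11.18, Eriovia, 2,861 kg, £305,182.87):
Base rate for 5951.11.18 is 15.5%.
Origin Eriovia qualifies under the Hesia–Eriovia agreement and 5951.11.18 is covered: preferential rate 14.5% applies instead.
The additional-duty order on 5951.11.18 targets Ravmark, not Eriovia; it does not apply.
Duty = £305,182.87 × 14.5% = £44,251.52.
Line 4 (5979.61.83, Ravmark, 2,464 units, £502,237.12):
Base rate for 5979.61.83 is 13.5%.
Additional duty on 5979.61.83 from Ravmark: +68.5%. Applied ad valorem rate: 13.5% + 68.5% = 82%.
Duty = £502,237.12 × 82% = £411,834.44.
Total = £16,769.36 + £245,426.42 + £44,251.52 + £411,834.44 = £718,281.74.

£718,281.74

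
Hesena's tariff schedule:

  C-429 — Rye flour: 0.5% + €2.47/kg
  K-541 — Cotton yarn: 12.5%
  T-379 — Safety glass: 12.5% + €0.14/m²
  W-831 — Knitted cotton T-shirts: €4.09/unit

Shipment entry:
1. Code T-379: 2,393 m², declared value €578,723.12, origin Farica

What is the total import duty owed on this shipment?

€72,675.41

Line 1 (T-379, Farica, 2,393 m², €578,723.12):
Base rate for T-379 is 12.5% + €0.14/m².
Duty = €578,723.12 × 12.5% + 2,393 × €0.14 = €72,675.41.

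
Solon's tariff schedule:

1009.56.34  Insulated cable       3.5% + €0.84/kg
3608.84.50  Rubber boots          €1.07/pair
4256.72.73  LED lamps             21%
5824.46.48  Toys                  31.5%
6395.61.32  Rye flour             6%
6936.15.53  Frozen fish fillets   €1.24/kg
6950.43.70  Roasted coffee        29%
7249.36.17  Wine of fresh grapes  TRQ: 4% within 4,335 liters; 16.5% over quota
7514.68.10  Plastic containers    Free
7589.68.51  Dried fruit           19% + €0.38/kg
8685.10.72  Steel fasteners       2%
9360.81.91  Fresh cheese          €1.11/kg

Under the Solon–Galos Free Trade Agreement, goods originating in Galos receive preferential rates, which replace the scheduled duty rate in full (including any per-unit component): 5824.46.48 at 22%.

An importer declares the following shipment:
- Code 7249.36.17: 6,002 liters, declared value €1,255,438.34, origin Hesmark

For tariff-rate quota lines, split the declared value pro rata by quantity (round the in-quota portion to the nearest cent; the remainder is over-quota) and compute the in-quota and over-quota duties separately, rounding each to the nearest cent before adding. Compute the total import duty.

€93,803.33

Line 1 (7249.36.17, Hesmark, 6,002 liters, €1,255,438.34):
Code 7249.36.17 is under a tariff-rate quota (threshold 4,335 liters). In-quota: 4,335 liters at 4%; over-quota: 1,667 liters at 16.5%.
Pro-rata value split: in-quota = €1,255,438.34 × 4,335/6,002 = €906,751.95; over-quota = €1,255,438.34 − €906,751.95 = €348,686.39.
In-quota duty = €906,751.95 × 4% = €36,270.08. Over-quota duty = €348,686.39 × 16.5% = €57,533.25.
Line duty = €36,270.08 + €57,533.25 = €93,803.33.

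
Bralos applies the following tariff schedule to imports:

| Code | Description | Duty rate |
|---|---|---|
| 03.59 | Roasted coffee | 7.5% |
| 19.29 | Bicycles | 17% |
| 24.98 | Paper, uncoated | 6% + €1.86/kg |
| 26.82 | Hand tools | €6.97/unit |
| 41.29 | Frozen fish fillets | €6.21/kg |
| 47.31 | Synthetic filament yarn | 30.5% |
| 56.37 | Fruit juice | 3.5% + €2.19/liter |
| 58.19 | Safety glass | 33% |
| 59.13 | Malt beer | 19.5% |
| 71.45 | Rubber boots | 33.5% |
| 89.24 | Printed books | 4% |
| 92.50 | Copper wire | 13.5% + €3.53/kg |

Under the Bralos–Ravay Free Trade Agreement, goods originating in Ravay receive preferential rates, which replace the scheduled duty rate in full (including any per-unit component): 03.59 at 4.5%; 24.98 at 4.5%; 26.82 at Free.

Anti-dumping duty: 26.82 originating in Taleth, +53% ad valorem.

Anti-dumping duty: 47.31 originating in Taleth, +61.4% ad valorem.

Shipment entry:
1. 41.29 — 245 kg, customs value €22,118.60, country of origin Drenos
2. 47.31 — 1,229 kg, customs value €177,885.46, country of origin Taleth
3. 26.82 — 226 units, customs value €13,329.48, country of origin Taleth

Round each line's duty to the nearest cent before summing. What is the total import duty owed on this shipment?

Line 1 (41.29, Drenos, 245 kg, €22,118.60):
Base rate for 41.29 is €6.21/kg.
Duty = 245 × €6.21 = €1,521.45.
Line 2 (47.31, Taleth, 1,229 kg, €177,885.46):
Base rate for 47.31 is 30.5%.
Additional duty on 47.31 from Taleth: +61.4%. Applied ad valorem rate: 30.5% + 61.4% = 91.9%.
Duty = €177,885.46 × 91.9% = €163,476.74.
Line 3 (26.82, Taleth, 226 units, €13,329.48):
Base rate for 26.82 is €6.97/unit.
26.82 has an FTA preferential rate, but origin Taleth is not Ravay; base rate stands.
Additional duty on 26.82 from Taleth: +53% ad valorem. Applied ad valorem rate = 53%.
Duty = €13,329.48 × 53% + 226 × €6.97 = €8,639.84.
Total = €1,521.45 + €163,476.74 + €8,639.84 = €173,638.03.

€173,638.03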